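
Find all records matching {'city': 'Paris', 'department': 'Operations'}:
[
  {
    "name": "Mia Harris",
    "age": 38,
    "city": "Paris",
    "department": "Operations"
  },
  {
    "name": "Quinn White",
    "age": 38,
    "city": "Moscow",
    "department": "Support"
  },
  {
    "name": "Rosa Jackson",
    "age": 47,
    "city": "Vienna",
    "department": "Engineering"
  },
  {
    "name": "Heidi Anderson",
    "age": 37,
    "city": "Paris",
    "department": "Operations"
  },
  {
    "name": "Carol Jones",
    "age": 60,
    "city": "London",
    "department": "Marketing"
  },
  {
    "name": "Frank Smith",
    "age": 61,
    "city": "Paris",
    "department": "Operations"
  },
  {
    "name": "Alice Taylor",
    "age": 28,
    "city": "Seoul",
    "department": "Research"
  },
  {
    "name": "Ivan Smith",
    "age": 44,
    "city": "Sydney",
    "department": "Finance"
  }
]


Search criteria: {'city': 'Paris', 'department': 'Operations'}

Checking 8 records:
  Mia Harris: {city: Paris, department: Operations} <-- MATCH
  Quinn White: {city: Moscow, department: Support}
  Rosa Jackson: {city: Vienna, department: Engineering}
  Heidi Anderson: {city: Paris, department: Operations} <-- MATCH
  Carol Jones: {city: London, department: Marketing}
  Frank Smith: {city: Paris, department: Operations} <-- MATCH
  Alice Taylor: {city: Seoul, department: Research}
  Ivan Smith: {city: Sydney, department: Finance}

Matches: ["Mia Harris", "Heidi Anderson", "Frank Smith"]

["Mia Harris", "Heidi Anderson", "Frank Smith"]


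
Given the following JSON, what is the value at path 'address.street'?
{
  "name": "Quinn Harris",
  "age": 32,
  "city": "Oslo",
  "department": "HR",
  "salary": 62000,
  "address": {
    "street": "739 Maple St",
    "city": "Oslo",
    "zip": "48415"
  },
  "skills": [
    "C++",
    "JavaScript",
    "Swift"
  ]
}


Query: address.street
Path: address -> street
Value: 739 Maple St

739 Maple St


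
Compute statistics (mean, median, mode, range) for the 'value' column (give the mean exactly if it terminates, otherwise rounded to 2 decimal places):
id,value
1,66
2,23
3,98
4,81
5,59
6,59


Data: [66, 23, 98, 81, 59, 59]
Count: 6
Sum: 386
Mean: 386/6 ≈ 64.33 (rounded to 2 decimal places)
Sorted: [23, 59, 59, 66, 81, 98]
Median: 62.5
Mode: 59 (2 times)
Range: 98 - 23 = 75
Min: 23, Max: 98

mean≈64.33, median=62.5, mode=59, range=75


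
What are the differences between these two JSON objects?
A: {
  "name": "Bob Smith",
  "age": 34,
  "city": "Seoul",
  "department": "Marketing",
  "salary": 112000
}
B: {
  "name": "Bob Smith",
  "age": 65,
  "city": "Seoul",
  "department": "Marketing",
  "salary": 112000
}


Comparing each field (in key order):
  name: same
  age: DIFFERENT
  city: same
  department: same
  salary: same
Differences:
  age: 34 -> 65

1 field(s) changed

1 change: age


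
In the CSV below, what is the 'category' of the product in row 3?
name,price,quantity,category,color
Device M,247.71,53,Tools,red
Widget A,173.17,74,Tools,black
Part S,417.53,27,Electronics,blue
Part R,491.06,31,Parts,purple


Query: Row 3 ('Part S'), column 'category'
Value: Electronics

Electronics


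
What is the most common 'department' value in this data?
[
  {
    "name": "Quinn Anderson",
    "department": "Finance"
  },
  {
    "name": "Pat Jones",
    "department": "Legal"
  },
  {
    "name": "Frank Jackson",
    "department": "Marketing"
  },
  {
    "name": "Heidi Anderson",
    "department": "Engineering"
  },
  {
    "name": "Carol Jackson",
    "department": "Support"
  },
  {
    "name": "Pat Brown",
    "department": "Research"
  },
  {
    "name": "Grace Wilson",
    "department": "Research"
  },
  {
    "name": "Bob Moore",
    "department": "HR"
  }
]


Counting 'department' values across 8 records:

  Research: 2 ##
  Finance: 1 #
  Legal: 1 #
  Marketing: 1 #
  Engineering: 1 #
  Support: 1 #
  HR: 1 #

Most common: Research (2 times)

Research (2 times)


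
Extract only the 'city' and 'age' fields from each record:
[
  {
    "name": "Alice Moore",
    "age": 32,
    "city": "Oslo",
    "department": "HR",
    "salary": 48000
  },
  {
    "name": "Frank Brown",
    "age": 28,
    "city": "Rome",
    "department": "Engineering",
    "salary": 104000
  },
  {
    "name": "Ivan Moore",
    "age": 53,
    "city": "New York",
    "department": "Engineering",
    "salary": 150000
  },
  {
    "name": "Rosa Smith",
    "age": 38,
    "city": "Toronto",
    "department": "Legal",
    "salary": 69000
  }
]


Original: 4 records with fields: name, age, city, department, salary
Keep: ['city', 'age']
Drop: ['name', 'department', 'salary']
Result: 4 records, 2 fields each

[
  {
    "city": "Oslo",
    "age": 32
  },
  {
    "city": "Rome",
    "age": 28
  },
  {
    "city": "New York",
    "age": 53
  },
  {
    "city": "Toronto",
    "age": 38
  }
]


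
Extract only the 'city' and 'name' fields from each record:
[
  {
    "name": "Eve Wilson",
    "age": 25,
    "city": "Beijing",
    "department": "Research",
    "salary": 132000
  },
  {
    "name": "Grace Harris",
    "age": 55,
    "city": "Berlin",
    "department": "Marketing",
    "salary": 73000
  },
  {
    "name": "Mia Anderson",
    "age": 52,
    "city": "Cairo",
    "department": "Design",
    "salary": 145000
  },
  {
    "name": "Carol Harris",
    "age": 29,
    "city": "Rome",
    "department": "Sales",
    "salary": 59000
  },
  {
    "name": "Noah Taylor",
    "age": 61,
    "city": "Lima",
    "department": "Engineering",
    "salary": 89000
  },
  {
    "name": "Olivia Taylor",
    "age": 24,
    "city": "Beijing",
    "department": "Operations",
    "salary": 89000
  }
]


Original: 6 records with fields: name, age, city, department, salary
Keep: ['city', 'name']
Drop: ['age', 'department', 'salary']
Result: 6 records, 2 fields each

[
  {
    "city": "Beijing",
    "name": "Eve Wilson"
  },
  {
    "city": "Berlin",
    "name": "Grace Harris"
  },
  {
    "city": "Cairo",
    "name": "Mia Anderson"
  },
  {
    "city": "Rome",
    "name": "Carol Harris"
  },
  {
    "city": "Lima",
    "name": "Noah Taylor"
  },
  {
    "city": "Beijing",
    "name": "Olivia Taylor"
  }
]


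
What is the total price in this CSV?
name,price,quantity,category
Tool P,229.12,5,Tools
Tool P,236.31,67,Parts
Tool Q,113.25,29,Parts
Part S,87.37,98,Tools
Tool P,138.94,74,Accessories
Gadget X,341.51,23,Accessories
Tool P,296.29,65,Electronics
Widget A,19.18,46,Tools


Computing total price:
Values: [229.12, 236.31, 113.25, 87.37, 138.94, 341.51, 296.29, 19.18]
Sum = 1461.97

1461.97


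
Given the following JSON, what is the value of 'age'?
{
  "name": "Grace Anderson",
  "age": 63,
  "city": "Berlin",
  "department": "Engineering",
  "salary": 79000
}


Looking up field 'age'
Value: 63

63


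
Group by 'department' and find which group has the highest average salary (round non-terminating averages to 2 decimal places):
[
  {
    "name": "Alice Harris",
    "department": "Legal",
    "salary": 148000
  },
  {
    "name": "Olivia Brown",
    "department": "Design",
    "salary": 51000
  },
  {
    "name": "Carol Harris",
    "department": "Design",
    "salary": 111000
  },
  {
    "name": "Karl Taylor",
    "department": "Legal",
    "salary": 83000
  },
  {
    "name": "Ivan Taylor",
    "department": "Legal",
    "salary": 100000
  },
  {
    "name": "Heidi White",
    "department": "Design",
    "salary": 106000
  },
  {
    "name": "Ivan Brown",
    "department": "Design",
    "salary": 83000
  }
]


Group by: department

Groups:
  Design: 4 people, avg salary = 351000/4 = $87750
  Legal: 3 people, avg salary = 331000/3 ≈ $110333.33

Highest average salary: Legal (≈$110333.33)

Legal (≈$110333.33)


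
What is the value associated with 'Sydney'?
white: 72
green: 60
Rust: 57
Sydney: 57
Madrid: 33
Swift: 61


Looking up key 'Sydney'
Value: 57

57


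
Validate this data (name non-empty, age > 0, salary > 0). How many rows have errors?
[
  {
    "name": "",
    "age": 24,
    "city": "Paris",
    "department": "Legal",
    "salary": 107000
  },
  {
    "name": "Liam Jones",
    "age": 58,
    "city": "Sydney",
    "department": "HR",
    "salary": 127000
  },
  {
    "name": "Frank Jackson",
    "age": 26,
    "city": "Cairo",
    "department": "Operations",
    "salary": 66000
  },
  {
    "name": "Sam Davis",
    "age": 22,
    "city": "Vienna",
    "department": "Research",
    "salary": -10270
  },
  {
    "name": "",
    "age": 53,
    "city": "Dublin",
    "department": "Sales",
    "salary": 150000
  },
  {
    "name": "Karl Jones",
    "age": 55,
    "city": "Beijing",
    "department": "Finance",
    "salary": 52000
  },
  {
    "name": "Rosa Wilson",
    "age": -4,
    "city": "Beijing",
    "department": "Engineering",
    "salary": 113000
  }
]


Validating 7 records:
Rules: name non-empty, age > 0, salary > 0

  Row 1 (???): empty name
  Row 2 (Liam Jones): OK
  Row 3 (Frank Jackson): OK
  Row 4 (Sam Davis): negative salary: -10270
  Row 5 (???): empty name
  Row 6 (Karl Jones): OK
  Row 7 (Rosa Wilson): negative age: -4

Total errors: 4

4 errors


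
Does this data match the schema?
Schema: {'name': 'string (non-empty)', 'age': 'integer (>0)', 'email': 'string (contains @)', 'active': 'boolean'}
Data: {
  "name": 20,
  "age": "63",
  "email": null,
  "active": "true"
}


Validating each field against schema:
  name: FAIL (20 is not a string)
  age: FAIL ("63" is not an integer)
  email: FAIL (null is not a string)
  active: FAIL ("true" is not a boolean)

Result: INVALID (4 errors: name, age, email, active)

INVALID (4 errors: name, age, email, active)


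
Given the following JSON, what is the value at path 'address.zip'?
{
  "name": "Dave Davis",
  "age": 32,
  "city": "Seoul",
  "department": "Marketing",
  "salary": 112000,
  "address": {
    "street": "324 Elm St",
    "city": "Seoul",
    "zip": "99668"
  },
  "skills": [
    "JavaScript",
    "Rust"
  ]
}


Query: address.zip
Path: address -> zip
Value: 99668

99668


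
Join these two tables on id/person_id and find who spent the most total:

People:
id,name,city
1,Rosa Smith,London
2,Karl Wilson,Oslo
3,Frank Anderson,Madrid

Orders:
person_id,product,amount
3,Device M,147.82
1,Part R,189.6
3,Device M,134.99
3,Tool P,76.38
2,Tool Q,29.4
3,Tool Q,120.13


Join on: people.id = orders.person_id

Joined rows:
  Frank Anderson (Madrid) bought Device M for $147.82
  Rosa Smith (London) bought Part R for $189.6
  Frank Anderson (Madrid) bought Device M for $134.99
  Frank Anderson (Madrid) bought Tool P for $76.38
  Karl Wilson (Oslo) bought Tool Q for $29.4
  Frank Anderson (Madrid) bought Tool Q for $120.13

Total per person:
  Frank Anderson: $479.32
  Rosa Smith: $189.60
  Karl Wilson: $29.40

Top spender: Frank Anderson ($479.32)

Frank Anderson ($479.32)


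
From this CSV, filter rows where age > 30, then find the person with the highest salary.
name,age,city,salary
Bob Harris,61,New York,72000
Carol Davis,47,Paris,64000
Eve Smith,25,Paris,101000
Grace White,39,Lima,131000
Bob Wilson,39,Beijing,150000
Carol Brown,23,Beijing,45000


Filter: age > 30
Sort by: salary (descending)

Filtered records (4):
  Bob Wilson, age 39, salary $150000
  Grace White, age 39, salary $131000
  Bob Harris, age 61, salary $72000
  Carol Davis, age 47, salary $64000

Highest salary: Bob Wilson ($150000)

Bob Wilson


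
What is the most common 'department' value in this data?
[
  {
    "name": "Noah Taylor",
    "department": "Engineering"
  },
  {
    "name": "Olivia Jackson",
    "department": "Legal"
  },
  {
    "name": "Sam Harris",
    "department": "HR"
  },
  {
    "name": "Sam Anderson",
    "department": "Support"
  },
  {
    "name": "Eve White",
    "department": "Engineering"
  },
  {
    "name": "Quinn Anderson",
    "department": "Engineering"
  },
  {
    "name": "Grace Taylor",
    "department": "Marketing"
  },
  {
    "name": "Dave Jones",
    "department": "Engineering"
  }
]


Counting 'department' values across 8 records:

  Engineering: 4 ####
  Legal: 1 #
  HR: 1 #
  Support: 1 #
  Marketing: 1 #

Most common: Engineering (4 times)

Engineering (4 times)


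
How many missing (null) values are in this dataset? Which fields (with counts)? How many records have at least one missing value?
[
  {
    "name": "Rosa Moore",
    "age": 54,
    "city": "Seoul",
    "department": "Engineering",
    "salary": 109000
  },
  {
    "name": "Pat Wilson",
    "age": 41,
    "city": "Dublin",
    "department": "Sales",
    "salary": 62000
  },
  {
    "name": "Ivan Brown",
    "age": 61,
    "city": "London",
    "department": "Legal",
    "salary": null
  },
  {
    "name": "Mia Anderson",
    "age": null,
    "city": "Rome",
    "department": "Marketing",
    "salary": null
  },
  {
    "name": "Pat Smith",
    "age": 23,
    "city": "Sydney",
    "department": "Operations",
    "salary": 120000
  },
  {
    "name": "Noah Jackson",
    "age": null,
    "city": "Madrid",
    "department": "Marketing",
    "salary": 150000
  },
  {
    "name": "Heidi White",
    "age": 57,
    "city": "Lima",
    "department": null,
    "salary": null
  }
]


Checking for missing (null) values in 7 records:

  Rosa Moore: complete
  Pat Wilson: complete
  Ivan Brown: salary
  Mia Anderson: age, salary
  Pat Smith: complete
  Noah Jackson: age
  Heidi White: department, salary

Per field:
  name: 0 missing
  age: 2 missing
  city: 0 missing
  department: 1 missing
  salary: 3 missing

Total missing values: 6
Records with any missing: 4

6 missing values (age: 2, department: 1, salary: 3); 4 incomplete records


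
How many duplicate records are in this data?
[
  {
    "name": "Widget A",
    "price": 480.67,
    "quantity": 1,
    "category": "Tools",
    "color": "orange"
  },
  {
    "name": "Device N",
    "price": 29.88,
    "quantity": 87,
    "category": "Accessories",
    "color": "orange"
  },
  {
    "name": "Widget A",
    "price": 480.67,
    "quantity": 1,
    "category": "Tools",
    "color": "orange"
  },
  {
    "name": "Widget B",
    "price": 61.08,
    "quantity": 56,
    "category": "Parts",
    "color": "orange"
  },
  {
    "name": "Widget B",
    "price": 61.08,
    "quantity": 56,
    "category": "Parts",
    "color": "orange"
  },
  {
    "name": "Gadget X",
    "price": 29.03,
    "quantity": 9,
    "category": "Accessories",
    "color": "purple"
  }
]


Checking 6 records for duplicates:

  Row 1: Widget A ($480.67, qty 1)
  Row 2: Device N ($29.88, qty 87)
  Row 3: Widget A ($480.67, qty 1) <-- DUPLICATE
  Row 4: Widget B ($61.08, qty 56)
  Row 5: Widget B ($61.08, qty 56) <-- DUPLICATE
  Row 6: Gadget X ($29.03, qty 9)

Duplicates found: 2
Unique records: 4

2 duplicates, 4 unique


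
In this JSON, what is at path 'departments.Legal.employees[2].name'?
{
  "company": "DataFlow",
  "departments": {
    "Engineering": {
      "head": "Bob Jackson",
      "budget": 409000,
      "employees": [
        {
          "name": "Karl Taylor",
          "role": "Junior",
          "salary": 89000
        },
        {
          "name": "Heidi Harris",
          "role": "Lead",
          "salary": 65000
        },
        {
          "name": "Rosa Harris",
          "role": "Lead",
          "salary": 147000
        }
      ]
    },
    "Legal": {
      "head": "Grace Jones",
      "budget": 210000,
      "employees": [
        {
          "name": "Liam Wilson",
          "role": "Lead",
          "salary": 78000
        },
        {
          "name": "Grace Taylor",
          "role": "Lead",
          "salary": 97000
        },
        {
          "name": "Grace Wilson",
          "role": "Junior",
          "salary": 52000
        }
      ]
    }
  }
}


Path: departments.Legal.employees[2].name

Navigate:
  -> departments
  -> Legal
  -> employees[2].name = 'Grace Wilson'

Grace Wilson


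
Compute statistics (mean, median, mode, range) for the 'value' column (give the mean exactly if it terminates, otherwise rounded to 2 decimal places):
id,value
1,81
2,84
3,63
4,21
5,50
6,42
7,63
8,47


Data: [81, 84, 63, 21, 50, 42, 63, 47]
Count: 8
Sum: 451
Mean: 451/8 = 56.375
Sorted: [21, 42, 47, 50, 63, 63, 81, 84]
Median: 56.5
Mode: 63 (2 times)
Range: 84 - 21 = 63
Min: 21, Max: 84

mean=56.375, median=56.5, mode=63, range=63


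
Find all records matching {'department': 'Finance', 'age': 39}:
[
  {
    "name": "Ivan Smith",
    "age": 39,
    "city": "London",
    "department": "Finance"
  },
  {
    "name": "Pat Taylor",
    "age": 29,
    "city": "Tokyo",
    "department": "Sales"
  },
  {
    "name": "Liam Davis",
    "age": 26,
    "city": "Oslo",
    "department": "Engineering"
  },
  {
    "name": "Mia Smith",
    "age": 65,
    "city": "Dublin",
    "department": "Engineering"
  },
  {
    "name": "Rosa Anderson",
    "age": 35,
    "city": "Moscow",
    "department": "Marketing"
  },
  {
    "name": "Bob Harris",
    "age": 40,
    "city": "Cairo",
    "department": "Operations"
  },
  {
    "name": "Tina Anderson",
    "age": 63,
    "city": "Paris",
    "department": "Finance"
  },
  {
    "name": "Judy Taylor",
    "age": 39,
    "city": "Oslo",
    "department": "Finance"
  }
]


Search criteria: {'department': 'Finance', 'age': 39}

Checking 8 records:
  Ivan Smith: {department: Finance, age: 39} <-- MATCH
  Pat Taylor: {department: Sales, age: 29}
  Liam Davis: {department: Engineering, age: 26}
  Mia Smith: {department: Engineering, age: 65}
  Rosa Anderson: {department: Marketing, age: 35}
  Bob Harris: {department: Operations, age: 40}
  Tina Anderson: {department: Finance, age: 63}
  Judy Taylor: {department: Finance, age: 39} <-- MATCH

Matches: ["Ivan Smith", "Judy Taylor"]

["Ivan Smith", "Judy Taylor"]


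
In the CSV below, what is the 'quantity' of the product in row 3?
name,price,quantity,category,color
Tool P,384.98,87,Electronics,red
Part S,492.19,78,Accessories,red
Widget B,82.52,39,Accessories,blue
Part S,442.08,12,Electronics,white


Query: Row 3 ('Widget B'), column 'quantity'
Value: 39

39


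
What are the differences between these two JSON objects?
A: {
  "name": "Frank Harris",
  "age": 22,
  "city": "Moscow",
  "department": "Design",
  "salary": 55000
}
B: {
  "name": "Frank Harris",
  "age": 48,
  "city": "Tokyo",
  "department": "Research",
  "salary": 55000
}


Comparing each field (in key order):
  name: same
  age: DIFFERENT
  city: DIFFERENT
  department: DIFFERENT
  salary: same
Differences:
  age: 22 -> 48
  city: Moscow -> Tokyo
  department: Design -> Research

3 field(s) changed

3 changes: age, city, department


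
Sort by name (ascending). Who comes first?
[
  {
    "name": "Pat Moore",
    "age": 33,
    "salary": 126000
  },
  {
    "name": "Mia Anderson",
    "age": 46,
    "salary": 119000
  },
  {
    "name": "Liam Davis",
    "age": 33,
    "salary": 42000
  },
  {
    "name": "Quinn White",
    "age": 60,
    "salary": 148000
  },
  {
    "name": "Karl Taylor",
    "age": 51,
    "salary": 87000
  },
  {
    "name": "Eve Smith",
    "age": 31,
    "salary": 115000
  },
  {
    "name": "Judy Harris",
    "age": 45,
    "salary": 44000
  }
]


Sort by: name (ascending)

Sorted order:
  1. Eve Smith (name = Eve Smith)
  2. Judy Harris (name = Judy Harris)
  3. Karl Taylor (name = Karl Taylor)
  4. Liam Davis (name = Liam Davis)
  5. Mia Anderson (name = Mia Anderson)
  6. Pat Moore (name = Pat Moore)
  7. Quinn White (name = Quinn White)

First: Eve Smith

Eve Smith


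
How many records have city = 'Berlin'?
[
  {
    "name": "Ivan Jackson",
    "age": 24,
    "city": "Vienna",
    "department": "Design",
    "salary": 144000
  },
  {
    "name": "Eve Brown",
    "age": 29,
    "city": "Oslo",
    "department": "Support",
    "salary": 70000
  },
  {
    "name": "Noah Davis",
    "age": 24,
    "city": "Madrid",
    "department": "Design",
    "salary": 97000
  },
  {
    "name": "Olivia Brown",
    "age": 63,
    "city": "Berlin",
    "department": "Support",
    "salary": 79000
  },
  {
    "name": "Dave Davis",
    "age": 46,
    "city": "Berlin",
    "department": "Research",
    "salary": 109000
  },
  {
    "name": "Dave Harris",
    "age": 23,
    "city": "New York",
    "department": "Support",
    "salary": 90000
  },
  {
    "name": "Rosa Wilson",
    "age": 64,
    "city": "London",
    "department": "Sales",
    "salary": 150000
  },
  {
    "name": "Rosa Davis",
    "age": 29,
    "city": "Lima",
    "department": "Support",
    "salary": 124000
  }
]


Data: 8 records
Condition: city = 'Berlin'

Checking each record:
  Ivan Jackson: Vienna
  Eve Brown: Oslo
  Noah Davis: Madrid
  Olivia Brown: Berlin MATCH
  Dave Davis: Berlin MATCH
  Dave Harris: New York
  Rosa Wilson: London
  Rosa Davis: Lima

Count: 2

2


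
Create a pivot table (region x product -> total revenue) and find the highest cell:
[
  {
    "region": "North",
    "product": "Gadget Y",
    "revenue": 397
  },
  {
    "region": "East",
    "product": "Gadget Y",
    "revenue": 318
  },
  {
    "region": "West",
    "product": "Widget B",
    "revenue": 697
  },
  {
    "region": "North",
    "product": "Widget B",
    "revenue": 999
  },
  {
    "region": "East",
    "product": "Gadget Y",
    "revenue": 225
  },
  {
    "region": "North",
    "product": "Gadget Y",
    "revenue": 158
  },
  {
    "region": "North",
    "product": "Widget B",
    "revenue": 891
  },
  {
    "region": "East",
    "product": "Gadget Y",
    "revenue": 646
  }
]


Pivot: region (rows) x product (columns) -> total revenue

     Gadget Y      Widget B    
East          1189             0  
North          555          1890  
West             0           697  

Highest: North / Widget B = $1890

North / Widget B = $1890


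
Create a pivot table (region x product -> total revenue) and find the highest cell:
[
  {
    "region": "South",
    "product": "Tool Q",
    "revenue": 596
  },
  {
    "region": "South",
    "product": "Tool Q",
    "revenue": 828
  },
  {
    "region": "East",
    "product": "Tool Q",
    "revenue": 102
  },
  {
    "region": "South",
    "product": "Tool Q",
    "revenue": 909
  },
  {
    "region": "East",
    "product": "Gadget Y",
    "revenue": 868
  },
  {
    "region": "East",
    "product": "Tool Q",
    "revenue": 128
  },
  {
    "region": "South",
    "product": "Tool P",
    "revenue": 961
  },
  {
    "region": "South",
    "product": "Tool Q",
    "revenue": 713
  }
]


Pivot: region (rows) x product (columns) -> total revenue

     Gadget Y      Tool P        Tool Q      
East           868             0           230  
South            0           961          3046  

Highest: South / Tool Q = $3046

South / Tool Q = $3046


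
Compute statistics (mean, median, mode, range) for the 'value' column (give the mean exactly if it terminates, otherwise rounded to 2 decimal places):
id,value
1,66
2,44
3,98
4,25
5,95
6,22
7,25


Data: [66, 44, 98, 25, 95, 22, 25]
Count: 7
Sum: 375
Mean: 375/7 ≈ 53.57 (rounded to 2 decimal places)
Sorted: [22, 25, 25, 44, 66, 95, 98]
Median: 44.0
Mode: 25 (2 times)
Range: 98 - 22 = 76
Min: 22, Max: 98

mean≈53.57, median=44.0, mode=25, range=76


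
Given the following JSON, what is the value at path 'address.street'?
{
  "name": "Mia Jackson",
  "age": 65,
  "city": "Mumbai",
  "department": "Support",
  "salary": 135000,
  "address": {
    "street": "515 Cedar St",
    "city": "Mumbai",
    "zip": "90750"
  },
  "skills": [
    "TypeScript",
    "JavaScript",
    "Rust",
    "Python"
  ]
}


Query: address.street
Path: address -> street
Value: 515 Cedar St

515 Cedar St


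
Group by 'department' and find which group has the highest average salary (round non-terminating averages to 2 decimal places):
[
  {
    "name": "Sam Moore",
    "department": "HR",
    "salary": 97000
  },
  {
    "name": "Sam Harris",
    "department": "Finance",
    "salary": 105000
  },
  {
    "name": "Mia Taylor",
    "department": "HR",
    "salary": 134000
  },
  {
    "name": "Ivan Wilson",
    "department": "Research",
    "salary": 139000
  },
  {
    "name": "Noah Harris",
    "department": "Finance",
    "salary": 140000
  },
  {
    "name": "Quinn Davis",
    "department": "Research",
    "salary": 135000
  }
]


Group by: department

Groups:
  Finance: 2 people, avg salary = 245000/2 = $122500
  HR: 2 people, avg salary = 231000/2 = $115500
  Research: 2 people, avg salary = 274000/2 = $137000

Highest average salary: Research ($137000)

Research ($137000)


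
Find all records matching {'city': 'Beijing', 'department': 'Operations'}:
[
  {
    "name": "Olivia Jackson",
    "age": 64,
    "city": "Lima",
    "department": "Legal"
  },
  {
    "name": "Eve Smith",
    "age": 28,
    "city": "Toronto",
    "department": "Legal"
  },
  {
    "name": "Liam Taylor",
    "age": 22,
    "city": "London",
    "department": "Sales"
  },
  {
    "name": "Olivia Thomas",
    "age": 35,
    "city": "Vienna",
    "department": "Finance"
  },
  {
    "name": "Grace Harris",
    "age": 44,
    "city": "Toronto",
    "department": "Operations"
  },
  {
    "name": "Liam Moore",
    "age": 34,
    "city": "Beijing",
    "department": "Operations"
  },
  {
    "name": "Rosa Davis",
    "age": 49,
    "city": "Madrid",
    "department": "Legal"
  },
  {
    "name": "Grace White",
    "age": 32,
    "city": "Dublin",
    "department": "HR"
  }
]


Search criteria: {'city': 'Beijing', 'department': 'Operations'}

Checking 8 records:
  Olivia Jackson: {city: Lima, department: Legal}
  Eve Smith: {city: Toronto, department: Legal}
  Liam Taylor: {city: London, department: Sales}
  Olivia Thomas: {city: Vienna, department: Finance}
  Grace Harris: {city: Toronto, department: Operations}
  Liam Moore: {city: Beijing, department: Operations} <-- MATCH
  Rosa Davis: {city: Madrid, department: Legal}
  Grace White: {city: Dublin, department: HR}

Matches: ["Liam Moore"]

["Liam Moore"]


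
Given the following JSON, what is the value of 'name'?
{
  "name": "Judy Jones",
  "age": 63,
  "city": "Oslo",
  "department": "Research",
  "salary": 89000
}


Looking up field 'name'
Value: Judy Jones

Judy Jones


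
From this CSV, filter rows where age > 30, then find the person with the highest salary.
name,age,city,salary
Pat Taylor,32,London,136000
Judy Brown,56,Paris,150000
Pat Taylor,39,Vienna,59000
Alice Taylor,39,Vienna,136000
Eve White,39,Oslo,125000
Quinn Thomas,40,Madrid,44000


Filter: age > 30
Sort by: salary (descending)

Filtered records (6):
  Judy Brown, age 56, salary $150000
  Pat Taylor, age 32, salary $136000
  Alice Taylor, age 39, salary $136000
  Eve White, age 39, salary $125000
  Pat Taylor, age 39, salary $59000
  Quinn Thomas, age 40, salary $44000

Highest salary: Judy Brown ($150000)

Judy Brown


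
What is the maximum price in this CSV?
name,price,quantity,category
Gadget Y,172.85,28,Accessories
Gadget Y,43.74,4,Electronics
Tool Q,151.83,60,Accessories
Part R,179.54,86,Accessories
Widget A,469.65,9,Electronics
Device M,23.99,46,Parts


Computing maximum price:
Values: [172.85, 43.74, 151.83, 179.54, 469.65, 23.99]
Max = 469.65

469.65


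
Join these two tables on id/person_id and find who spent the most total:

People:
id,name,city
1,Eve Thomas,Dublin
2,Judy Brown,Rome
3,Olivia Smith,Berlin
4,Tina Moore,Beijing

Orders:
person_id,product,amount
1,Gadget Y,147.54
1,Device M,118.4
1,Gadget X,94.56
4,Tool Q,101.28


Join on: people.id = orders.person_id

Joined rows:
  Eve Thomas (Dublin) bought Gadget Y for $147.54
  Eve Thomas (Dublin) bought Device M for $118.4
  Eve Thomas (Dublin) bought Gadget X for $94.56
  Tina Moore (Beijing) bought Tool Q for $101.28

Total per person:
  Eve Thomas: $360.50
  Tina Moore: $101.28

Top spender: Eve Thomas ($360.50)

Eve Thomas ($360.50)


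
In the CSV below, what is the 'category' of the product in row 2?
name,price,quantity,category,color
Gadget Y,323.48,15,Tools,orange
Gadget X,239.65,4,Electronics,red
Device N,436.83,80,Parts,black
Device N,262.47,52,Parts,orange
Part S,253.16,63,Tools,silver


Query: Row 2 ('Gadget X'), column 'category'
Value: Electronics

Electronics


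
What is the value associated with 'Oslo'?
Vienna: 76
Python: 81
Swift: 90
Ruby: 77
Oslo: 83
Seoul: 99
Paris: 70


Looking up key 'Oslo'
Value: 83

83


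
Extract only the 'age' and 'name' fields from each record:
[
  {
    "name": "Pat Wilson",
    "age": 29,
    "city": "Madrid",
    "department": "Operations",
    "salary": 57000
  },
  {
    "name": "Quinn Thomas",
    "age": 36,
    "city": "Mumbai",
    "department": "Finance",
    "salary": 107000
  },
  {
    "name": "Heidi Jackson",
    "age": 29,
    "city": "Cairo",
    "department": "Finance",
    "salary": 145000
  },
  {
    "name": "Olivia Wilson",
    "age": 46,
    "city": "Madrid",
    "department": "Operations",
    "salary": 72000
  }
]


Original: 4 records with fields: name, age, city, department, salary
Keep: ['age', 'name']
Drop: ['city', 'department', 'salary']
Result: 4 records, 2 fields each

[
  {
    "age": 29,
    "name": "Pat Wilson"
  },
  {
    "age": 36,
    "name": "Quinn Thomas"
  },
  {
    "age": 29,
    "name": "Heidi Jackson"
  },
  {
    "age": 46,
    "name": "Olivia Wilson"
  }
]


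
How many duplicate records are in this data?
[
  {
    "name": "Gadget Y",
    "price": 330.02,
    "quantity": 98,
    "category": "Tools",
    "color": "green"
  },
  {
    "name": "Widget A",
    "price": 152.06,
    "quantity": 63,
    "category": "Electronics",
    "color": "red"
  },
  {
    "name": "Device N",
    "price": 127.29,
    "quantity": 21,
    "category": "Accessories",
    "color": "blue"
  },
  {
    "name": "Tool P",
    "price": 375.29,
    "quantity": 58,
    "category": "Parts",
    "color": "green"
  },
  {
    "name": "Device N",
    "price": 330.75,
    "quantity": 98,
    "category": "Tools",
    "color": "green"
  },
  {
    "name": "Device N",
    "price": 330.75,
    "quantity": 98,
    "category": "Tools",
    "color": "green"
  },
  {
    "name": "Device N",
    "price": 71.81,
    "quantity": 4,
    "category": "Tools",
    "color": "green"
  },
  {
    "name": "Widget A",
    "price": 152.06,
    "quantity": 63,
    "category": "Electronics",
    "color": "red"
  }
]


Checking 8 records for duplicates:

  Row 1: Gadget Y ($330.02, qty 98)
  Row 2: Widget A ($152.06, qty 63)
  Row 3: Device N ($127.29, qty 21)
  Row 4: Tool P ($375.29, qty 58)
  Row 5: Device N ($330.75, qty 98)
  Row 6: Device N ($330.75, qty 98) <-- DUPLICATE
  Row 7: Device N ($71.81, qty 4)
  Row 8: Widget A ($152.06, qty 63) <-- DUPLICATE

Duplicates found: 2
Unique records: 6

2 duplicates, 6 unique


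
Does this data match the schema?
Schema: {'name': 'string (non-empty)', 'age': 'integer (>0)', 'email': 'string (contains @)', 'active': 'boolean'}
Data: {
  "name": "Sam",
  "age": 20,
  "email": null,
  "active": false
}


Validating each field against schema:
  name: OK (non-empty string)
  age: OK (positive integer)
  email: FAIL (null is not a string)
  active: OK (boolean)

Result: INVALID (1 error: email)

INVALID (1 error: email)


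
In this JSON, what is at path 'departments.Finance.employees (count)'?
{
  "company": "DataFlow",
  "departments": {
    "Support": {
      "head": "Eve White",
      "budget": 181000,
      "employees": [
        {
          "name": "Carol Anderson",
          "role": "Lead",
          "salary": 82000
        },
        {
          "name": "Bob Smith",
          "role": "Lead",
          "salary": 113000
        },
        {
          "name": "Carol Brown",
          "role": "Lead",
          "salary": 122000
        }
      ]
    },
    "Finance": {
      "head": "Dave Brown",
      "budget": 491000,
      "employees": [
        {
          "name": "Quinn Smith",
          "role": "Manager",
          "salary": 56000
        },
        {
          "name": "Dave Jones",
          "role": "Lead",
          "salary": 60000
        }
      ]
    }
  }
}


Path: departments.Finance.employees (count)

Navigate:
  -> departments
  -> Finance
  -> employees (array, length 2)

2


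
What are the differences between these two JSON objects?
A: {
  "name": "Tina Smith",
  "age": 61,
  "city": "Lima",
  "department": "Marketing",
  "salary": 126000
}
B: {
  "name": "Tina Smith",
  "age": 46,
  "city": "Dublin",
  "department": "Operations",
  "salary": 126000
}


Comparing each field (in key order):
  name: same
  age: DIFFERENT
  city: DIFFERENT
  department: DIFFERENT
  salary: same
Differences:
  age: 61 -> 46
  city: Lima -> Dublin
  department: Marketing -> Operations

3 field(s) changed

3 changes: age, city, department


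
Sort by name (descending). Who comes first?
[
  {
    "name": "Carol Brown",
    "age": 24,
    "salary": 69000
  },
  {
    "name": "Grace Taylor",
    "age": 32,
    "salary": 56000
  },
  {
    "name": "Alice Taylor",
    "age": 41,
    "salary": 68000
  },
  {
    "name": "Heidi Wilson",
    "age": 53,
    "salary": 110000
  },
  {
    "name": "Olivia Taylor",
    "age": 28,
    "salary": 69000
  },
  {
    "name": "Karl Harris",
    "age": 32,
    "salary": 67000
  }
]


Sort by: name (descending)

Sorted order:
  1. Olivia Taylor (name = Olivia Taylor)
  2. Karl Harris (name = Karl Harris)
  3. Heidi Wilson (name = Heidi Wilson)
  4. Grace Taylor (name = Grace Taylor)
  5. Carol Brown (name = Carol Brown)
  6. Alice Taylor (name = Alice Taylor)

First: Olivia Taylor

Olivia Taylor


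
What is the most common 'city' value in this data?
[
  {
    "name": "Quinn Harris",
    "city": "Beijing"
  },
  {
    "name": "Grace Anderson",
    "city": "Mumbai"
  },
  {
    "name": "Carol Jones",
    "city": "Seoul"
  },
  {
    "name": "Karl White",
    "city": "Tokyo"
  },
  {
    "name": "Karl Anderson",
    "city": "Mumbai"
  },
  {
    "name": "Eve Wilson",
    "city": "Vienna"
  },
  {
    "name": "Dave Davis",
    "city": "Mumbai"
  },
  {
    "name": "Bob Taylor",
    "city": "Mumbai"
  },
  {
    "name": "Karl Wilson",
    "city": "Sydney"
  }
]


Counting 'city' values across 9 records:

  Mumbai: 4 ####
  Beijing: 1 #
  Seoul: 1 #
  Tokyo: 1 #
  Vienna: 1 #
  Sydney: 1 #

Most common: Mumbai (4 times)

Mumbai (4 times)


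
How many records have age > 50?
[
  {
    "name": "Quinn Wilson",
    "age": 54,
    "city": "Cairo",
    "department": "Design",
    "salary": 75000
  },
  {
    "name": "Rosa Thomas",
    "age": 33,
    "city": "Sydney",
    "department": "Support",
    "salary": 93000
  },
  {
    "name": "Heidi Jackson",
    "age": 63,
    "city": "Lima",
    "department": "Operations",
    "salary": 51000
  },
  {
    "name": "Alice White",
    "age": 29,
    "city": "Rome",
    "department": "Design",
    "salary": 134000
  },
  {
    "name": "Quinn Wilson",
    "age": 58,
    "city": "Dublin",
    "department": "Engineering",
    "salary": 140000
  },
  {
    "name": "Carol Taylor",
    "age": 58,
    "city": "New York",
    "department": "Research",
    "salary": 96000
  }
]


Data: 6 records
Condition: age > 50

Checking each record:
  Quinn Wilson: 54 MATCH
  Rosa Thomas: 33
  Heidi Jackson: 63 MATCH
  Alice White: 29
  Quinn Wilson: 58 MATCH
  Carol Taylor: 58 MATCH

Count: 4

4


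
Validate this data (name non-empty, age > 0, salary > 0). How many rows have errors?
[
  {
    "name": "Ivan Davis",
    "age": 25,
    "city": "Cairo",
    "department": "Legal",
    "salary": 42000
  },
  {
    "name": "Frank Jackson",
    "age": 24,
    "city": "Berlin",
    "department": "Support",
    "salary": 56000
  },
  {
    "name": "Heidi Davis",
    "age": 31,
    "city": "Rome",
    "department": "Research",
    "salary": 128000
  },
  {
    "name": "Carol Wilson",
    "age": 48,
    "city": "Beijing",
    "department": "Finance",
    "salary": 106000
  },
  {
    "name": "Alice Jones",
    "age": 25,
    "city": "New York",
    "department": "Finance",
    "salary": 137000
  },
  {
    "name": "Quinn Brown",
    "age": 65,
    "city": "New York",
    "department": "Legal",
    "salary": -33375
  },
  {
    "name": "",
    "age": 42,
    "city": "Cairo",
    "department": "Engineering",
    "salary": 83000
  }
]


Validating 7 records:
Rules: name non-empty, age > 0, salary > 0

  Row 1 (Ivan Davis): OK
  Row 2 (Frank Jackson): OK
  Row 3 (Heidi Davis): OK
  Row 4 (Carol Wilson): OK
  Row 5 (Alice Jones): OK
  Row 6 (Quinn Brown): negative salary: -33375
  Row 7 (???): empty name

Total errors: 2

2 errors


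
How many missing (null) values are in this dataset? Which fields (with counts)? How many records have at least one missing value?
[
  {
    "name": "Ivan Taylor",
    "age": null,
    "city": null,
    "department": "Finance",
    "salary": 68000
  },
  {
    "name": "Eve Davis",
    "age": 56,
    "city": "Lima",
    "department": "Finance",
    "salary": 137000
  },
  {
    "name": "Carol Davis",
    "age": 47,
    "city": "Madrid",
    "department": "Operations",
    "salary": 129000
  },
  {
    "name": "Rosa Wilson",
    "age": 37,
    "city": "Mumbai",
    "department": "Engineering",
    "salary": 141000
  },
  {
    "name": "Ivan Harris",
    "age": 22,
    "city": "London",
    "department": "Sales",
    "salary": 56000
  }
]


Checking for missing (null) values in 5 records:

  Ivan Taylor: age, city
  Eve Davis: complete
  Carol Davis: complete
  Rosa Wilson: complete
  Ivan Harris: complete

Per field:
  name: 0 missing
  age: 1 missing
  city: 1 missing
  department: 0 missing
  salary: 0 missing

Total missing values: 2
Records with any missing: 1

2 missing values (age: 1, city: 1); 1 incomplete records


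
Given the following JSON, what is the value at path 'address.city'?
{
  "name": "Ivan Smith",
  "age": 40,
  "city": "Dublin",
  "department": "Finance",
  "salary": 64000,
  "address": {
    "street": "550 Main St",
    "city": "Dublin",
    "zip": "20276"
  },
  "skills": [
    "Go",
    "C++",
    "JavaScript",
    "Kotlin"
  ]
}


Query: address.city
Path: address -> city
Value: Dublin

Dublin


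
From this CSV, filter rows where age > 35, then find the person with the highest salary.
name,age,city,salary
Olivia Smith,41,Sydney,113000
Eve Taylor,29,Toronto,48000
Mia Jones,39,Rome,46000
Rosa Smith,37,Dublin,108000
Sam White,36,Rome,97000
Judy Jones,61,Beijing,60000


Filter: age > 35
Sort by: salary (descending)

Filtered records (5):
  Olivia Smith, age 41, salary $113000
  Rosa Smith, age 37, salary $108000
  Sam White, age 36, salary $97000
  Judy Jones, age 61, salary $60000
  Mia Jones, age 39, salary $46000

Highest salary: Olivia Smith ($113000)

Olivia Smith


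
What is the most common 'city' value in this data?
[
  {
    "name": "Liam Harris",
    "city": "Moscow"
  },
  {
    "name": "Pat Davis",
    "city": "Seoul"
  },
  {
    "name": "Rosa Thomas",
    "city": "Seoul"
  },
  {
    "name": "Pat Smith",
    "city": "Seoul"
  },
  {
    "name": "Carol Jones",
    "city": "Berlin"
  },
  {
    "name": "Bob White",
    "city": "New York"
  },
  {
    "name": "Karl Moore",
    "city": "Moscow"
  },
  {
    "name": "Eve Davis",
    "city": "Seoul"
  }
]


Counting 'city' values across 8 records:

  Seoul: 4 ####
  Moscow: 2 ##
  Berlin: 1 #
  New York: 1 #

Most common: Seoul (4 times)

Seoul (4 times)


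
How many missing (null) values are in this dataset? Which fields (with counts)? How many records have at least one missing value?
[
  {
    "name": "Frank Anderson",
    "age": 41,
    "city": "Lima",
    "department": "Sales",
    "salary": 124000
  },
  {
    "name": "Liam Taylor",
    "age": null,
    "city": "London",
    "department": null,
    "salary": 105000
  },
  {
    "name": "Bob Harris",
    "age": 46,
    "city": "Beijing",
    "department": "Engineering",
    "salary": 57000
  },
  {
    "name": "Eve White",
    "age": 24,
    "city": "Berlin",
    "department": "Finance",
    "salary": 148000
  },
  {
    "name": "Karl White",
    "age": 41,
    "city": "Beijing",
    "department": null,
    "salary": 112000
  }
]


Checking for missing (null) values in 5 records:

  Frank Anderson: complete
  Liam Taylor: age, department
  Bob Harris: complete
  Eve White: complete
  Karl White: department

Per field:
  name: 0 missing
  age: 1 missing
  city: 0 missing
  department: 2 missing
  salary: 0 missing

Total missing values: 3
Records with any missing: 2

3 missing values (age: 1, department: 2); 2 incomplete records
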